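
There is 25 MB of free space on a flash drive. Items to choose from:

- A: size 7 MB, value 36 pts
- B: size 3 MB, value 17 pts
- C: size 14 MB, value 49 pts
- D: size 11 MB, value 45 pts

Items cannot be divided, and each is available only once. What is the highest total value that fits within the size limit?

Check high-value combinations within 25 MB:
- A+B+C: size 7+3+14=24, value 36+17+49=102
- A+B+D: size 7+3+11=21, value 36+17+45=98
- C+D: size 14+11=25, value 49+45=94
- A+C: size 7+14=21, value 36+49=85
- A+D: size 7+11=18, value 36+45=81
Best: 102 pts.

102 pts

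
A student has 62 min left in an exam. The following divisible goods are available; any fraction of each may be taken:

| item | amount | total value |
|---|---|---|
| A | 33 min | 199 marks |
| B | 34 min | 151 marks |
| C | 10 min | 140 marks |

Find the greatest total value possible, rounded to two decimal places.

423.38

Take in order of value per unit:
- C (140/10 per unit): all 10 → value 140, running total 140.00
- A (199/33 per unit): all 33 → value 199, running total 339.00
- B (151/34 per unit): 19 of 34 → value 19×151/34 = 84.3824, running total 423.38
Total 423.38.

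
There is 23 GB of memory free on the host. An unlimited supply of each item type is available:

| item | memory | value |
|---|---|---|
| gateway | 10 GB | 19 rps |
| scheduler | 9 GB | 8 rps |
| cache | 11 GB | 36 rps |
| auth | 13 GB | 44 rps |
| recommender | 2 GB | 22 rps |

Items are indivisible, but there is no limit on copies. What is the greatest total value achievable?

Best value-per-unit is recommender at 22/2, and filling with it alone uses memory 11×2=22. No mix of the others beats 11×22 = 242.

242 rps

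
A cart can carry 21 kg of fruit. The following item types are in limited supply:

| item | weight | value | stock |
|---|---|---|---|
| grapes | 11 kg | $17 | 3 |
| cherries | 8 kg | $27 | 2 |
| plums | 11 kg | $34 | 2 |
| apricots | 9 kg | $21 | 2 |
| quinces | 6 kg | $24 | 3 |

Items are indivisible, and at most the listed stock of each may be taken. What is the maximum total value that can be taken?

$75

Best selections within weight 21 and stock limits:
- 1×cherries + 2×quinces: weight 20, value 75
- 3×quinces: weight 18, value 72
- 1×apricots + 2×quinces: weight 21, value 69
- 1×cherries + 1×plums: weight 19, value 61
Best: $75.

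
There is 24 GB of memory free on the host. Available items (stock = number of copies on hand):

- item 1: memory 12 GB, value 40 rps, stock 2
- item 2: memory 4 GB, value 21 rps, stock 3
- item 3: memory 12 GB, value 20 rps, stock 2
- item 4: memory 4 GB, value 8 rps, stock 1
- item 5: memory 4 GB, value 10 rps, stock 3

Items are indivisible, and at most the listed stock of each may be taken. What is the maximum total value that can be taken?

Best selections within memory 24 and stock limits:
- 1×item 1 + 3×item 2: memory 24, value 103
- 3×item 2 + 3×item 5: memory 24, value 93
Best: 103 rps.

103 rps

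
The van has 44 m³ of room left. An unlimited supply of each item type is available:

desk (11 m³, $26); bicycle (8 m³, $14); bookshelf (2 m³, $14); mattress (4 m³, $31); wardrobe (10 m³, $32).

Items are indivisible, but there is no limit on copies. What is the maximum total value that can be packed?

Best value-per-unit is mattress at 31/4, and filling with it alone uses volume 11×4=44. No mix of the others beats 11×31 = 341.

$341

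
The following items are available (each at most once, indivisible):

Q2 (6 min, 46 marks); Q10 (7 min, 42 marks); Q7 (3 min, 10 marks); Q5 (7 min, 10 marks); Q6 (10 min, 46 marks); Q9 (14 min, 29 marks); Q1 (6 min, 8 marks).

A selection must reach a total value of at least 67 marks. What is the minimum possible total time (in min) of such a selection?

Subsets with value ≥ 67, sorted by total time:
- Q2+Q10: time 13, value 88
- Q2+Q10+Q7: time 16, value 98
Minimum time: 13 min.

13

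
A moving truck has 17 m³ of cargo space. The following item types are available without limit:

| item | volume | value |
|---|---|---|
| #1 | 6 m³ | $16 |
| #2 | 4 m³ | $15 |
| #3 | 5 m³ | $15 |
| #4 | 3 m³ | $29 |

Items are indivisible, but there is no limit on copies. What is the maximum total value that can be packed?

Best value-per-unit is #4 at 29/3, and filling with it alone uses volume 5×3=15. No mix of the others beats 5×29 = 145.

$145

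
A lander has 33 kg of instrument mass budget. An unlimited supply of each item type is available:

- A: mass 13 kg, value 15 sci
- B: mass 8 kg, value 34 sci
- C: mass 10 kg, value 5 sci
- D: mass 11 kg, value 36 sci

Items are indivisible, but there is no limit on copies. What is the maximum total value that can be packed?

136 sci

Best value-per-unit is B at 34/8, and filling with it alone uses mass 4×8=32. No mix of the others beats 4×34 = 136.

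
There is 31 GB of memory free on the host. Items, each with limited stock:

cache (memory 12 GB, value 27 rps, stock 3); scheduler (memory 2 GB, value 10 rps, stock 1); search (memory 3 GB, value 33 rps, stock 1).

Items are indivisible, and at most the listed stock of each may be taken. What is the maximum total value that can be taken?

97 rps

Best selections within memory 31 and stock limits:
- 2×cache + 1×scheduler + 1×search: memory 29, value 97
- 2×cache + 1×search: memory 27, value 87
- 1×cache + 1×scheduler + 1×search: memory 17, value 70
- 2×cache + 1×scheduler: memory 26, value 64
Best: 97 rps.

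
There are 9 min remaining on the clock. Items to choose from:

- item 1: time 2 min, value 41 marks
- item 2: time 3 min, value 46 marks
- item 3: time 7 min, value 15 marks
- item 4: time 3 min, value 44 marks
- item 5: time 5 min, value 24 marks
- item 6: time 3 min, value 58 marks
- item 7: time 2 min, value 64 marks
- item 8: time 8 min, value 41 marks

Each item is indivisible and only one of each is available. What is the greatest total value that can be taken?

Check high-value combinations within 9 min:
- item 2+item 6+item 7: time 3+3+2=8, value 46+58+64=168
- item 4+item 6+item 7: time 3+3+2=8, value 44+58+64=166
- item 1+item 6+item 7: time 2+3+2=7, value 41+58+64=163
Best: 168 marks.

168 marks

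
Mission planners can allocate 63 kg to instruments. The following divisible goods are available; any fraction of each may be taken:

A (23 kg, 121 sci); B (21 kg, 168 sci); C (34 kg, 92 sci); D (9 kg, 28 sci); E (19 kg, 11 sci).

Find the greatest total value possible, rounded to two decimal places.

344.06

Take in order of value per unit:
- B (168/21 per unit): all 21 → value 168, running total 168.00
- A (121/23 per unit): all 23 → value 121, running total 289.00
- D (28/9 per unit): all 9 → value 28, running total 317.00
- C (92/34 per unit): 10 of 34 → value 10×92/34 = 27.0588, running total 344.06
Total 344.06.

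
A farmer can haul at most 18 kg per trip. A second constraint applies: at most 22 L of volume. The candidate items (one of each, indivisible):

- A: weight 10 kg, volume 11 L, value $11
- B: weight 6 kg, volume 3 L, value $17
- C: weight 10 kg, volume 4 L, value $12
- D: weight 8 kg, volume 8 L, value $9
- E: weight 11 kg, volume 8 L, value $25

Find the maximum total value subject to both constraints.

$42

Feasible sets respecting both limits:
- B+E: weight 17, volume 11, value 42
- B+C: weight 16, volume 7, value 29
- A+B: weight 16, volume 14, value 28
- B+D: weight 14, volume 11, value 26
Best: $42.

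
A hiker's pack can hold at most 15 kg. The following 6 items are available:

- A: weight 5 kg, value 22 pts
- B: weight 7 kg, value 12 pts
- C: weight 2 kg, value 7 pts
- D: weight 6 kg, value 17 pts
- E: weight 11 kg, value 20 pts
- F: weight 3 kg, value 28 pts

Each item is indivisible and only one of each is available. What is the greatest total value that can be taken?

67 pts

Check high-value combinations within 15 kg:
- A+D+F: weight 5+6+3=14, value 22+17+28=67
- A+B+F: weight 5+7+3=15, value 22+12+28=62
- A+C+F: weight 5+2+3=10, value 22+7+28=57
Best: 67 pts.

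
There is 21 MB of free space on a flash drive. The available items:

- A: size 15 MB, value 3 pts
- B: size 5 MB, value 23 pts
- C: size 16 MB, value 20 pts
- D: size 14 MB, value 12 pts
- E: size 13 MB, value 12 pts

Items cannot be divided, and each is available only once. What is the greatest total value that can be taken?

Check high-value combinations within 21 MB:
- B+C: size 5+16=21, value 23+20=43
- B+E: size 5+13=18, value 23+12=35
- B+D: size 5+14=19, value 23+12=35
Best: 43 pts.

43 pts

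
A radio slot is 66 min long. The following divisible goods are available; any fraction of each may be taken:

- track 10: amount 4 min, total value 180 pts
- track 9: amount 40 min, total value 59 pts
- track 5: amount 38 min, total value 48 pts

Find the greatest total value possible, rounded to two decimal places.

266.79

Take in order of value per unit:
- track 10 (180/4 per unit): all 4 → value 180, running total 180.00
- track 9 (59/40 per unit): all 40 → value 59, running total 239.00
- track 5 (48/38 per unit): 22 of 38 → value 22×48/38 = 27.7895, running total 266.79
Total 266.79.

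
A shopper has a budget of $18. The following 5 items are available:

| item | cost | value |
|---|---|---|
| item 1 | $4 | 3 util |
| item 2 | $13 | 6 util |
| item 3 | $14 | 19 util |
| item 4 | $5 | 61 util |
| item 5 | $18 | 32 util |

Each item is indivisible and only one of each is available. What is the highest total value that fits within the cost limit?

67 util

This is a 0/1 knapsack; check combinations near the capacity.
- item 2+item 4: cost 13+5=18, value 6+61=67
- item 1+item 4: cost 4+5=9, value 3+61=64
- item 4: cost 5, value 61
Best: 67 util.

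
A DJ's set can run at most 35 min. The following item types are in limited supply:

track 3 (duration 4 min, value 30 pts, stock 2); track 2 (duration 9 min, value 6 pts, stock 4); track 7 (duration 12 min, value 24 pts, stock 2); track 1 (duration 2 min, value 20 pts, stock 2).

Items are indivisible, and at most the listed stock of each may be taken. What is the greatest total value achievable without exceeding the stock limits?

130 pts

Best selections within duration 35 and stock limits:
- 2×track 3 + 1×track 2 + 1×track 7 + 2×track 1: duration 33, value 130
- 2×track 3 + 2×track 7 + 1×track 1: duration 34, value 128
Best: 130 pts.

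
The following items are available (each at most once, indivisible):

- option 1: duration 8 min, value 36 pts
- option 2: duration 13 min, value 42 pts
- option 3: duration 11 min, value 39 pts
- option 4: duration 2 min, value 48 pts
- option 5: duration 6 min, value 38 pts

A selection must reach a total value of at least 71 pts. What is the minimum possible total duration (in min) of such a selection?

Subsets with value ≥ 71, sorted by total duration:
- option 4+option 5: duration 8, value 86
- option 1+option 4: duration 10, value 84
- option 3+option 4: duration 13, value 87
- option 1+option 5: duration 14, value 74
Minimum duration: 8 min.

8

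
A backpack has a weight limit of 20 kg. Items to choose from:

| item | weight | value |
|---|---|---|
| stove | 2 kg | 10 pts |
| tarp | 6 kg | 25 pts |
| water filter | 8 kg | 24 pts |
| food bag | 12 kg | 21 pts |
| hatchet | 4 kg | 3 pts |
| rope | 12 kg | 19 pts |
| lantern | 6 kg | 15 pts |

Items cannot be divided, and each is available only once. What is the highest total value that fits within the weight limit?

Check high-value combinations within 20 kg:
- tarp+water filter+lantern: weight 6+8+6=20, value 25+24+15=64
- stove+tarp+water filter+hatchet: weight 2+6+8+4=20, value 10+25+24+3=62
- stove+tarp+water filter: weight 2+6+8=16, value 10+25+24=59
- stove+tarp+food bag: weight 2+6+12=20, value 10+25+21=56
- stove+tarp+rope: weight 2+6+12=20, value 10+25+19=54
Best: 64 pts.

64 pts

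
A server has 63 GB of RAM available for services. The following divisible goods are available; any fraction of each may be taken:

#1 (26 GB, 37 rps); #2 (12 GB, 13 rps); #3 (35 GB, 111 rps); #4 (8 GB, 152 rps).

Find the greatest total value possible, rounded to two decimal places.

Take in order of value per unit:
- #4 (152/8 per unit): all 8 → value 152, running total 152.00
- #3 (111/35 per unit): all 35 → value 111, running total 263.00
- #1 (37/26 per unit): 20 of 26 → value 20×37/26 = 28.4615, running total 291.46
Total 291.46.

291.46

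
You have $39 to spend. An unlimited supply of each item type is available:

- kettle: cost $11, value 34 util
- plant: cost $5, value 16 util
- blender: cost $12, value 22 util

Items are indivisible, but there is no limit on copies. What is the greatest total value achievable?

Best value-per-unit is plant at 16/5; filling with it alone gives 7×16 = 112.
Optimal mix: 3×kettle + 1×plant → cost 38, value 118.

118 util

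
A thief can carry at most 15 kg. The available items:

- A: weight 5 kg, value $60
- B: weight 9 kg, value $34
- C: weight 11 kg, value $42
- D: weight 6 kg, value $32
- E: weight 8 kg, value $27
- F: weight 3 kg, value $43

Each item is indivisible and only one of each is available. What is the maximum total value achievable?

$135

Check high-value combinations within 15 kg:
- A+D+F: weight 5+6+3=14, value 60+32+43=135
- A+F: weight 5+3=8, value 60+43=103
- A+B: weight 5+9=14, value 60+34=94
Best: $135.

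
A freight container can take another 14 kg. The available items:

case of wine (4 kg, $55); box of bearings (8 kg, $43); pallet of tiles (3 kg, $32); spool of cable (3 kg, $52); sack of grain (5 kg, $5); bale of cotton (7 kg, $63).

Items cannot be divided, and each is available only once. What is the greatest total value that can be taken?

This is a 0/1 knapsack; check combinations near the capacity.
- case of wine+spool of cable+bale of cotton: weight 4+3+7=14, value 55+52+63=170
- case of wine+pallet of tiles+bale of cotton: weight 4+3+7=14, value 55+32+63=150
- pallet of tiles+spool of cable+bale of cotton: weight 3+3+7=13, value 32+52+63=147
Best: $170.

$170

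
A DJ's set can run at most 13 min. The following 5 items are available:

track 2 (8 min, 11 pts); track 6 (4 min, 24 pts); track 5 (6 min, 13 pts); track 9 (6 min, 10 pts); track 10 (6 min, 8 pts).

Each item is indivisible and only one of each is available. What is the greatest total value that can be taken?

This is a 0/1 knapsack; check combinations near the capacity.
- track 6+track 5: duration 4+6=10, value 24+13=37
- track 2+track 6: duration 8+4=12, value 11+24=35
- track 6+track 9: duration 4+6=10, value 24+10=34
- track 6+track 10: duration 4+6=10, value 24+8=32
- track 6: duration 4, value 24
Best: 37 pts.

37 pts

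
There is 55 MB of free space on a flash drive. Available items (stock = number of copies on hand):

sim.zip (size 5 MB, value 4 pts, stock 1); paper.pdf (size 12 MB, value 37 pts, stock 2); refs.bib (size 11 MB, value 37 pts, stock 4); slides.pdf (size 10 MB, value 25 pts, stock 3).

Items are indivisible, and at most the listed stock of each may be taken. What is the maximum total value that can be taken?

173 pts

Best selections within size 55 and stock limits:
- 4×refs.bib + 1×slides.pdf: size 54, value 173
- 1×paper.pdf + 3×refs.bib + 1×slides.pdf: size 55, value 173
- 3×refs.bib + 2×slides.pdf: size 53, value 161
- 1×paper.pdf + 2×refs.bib + 2×slides.pdf: size 54, value 161
Best: 173 pts.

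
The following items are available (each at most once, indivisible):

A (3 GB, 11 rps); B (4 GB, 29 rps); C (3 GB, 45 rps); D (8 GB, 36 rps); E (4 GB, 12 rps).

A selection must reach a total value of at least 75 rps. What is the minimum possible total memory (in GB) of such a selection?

10

Subsets with value ≥ 75, sorted by total memory:
- A+B+C: memory 10, value 85
- B+C+E: memory 11, value 86
- C+D: memory 11, value 81
Minimum memory: 10 GB.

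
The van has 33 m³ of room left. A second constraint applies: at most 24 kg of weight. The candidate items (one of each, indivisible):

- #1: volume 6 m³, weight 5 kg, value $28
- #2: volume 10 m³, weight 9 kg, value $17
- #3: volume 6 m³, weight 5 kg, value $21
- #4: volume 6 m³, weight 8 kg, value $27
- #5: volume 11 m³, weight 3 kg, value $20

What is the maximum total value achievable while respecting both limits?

Feasible sets respecting both limits:
- #1+#3+#4+#5: volume 29, weight 21, value 96
- #1+#2+#3+#5: volume 33, weight 22, value 86
- #1+#3+#4: volume 18, weight 18, value 76
Best: $96.

$96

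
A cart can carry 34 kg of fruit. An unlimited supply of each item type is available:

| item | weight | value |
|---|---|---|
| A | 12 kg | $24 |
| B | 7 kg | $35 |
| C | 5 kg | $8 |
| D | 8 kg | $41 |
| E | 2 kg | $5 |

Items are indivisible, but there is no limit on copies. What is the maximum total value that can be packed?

Best value-per-unit is D at 41/8; filling with it alone gives 4×41 = 164.
Optimal mix: 4×D + 1×E → weight 34, value 169.

$169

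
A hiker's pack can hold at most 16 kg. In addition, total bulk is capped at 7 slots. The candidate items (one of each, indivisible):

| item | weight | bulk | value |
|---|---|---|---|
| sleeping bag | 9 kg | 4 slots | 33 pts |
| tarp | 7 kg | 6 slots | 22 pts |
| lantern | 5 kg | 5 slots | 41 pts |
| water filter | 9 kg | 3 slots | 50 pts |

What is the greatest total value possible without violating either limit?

Feasible sets respecting both limits:
- water filter: weight 9, bulk 3, value 50
- lantern: weight 5, bulk 5, value 41
- sleeping bag: weight 9, bulk 4, value 33
- tarp: weight 7, bulk 6, value 22
Best: 50 pts.

50 pts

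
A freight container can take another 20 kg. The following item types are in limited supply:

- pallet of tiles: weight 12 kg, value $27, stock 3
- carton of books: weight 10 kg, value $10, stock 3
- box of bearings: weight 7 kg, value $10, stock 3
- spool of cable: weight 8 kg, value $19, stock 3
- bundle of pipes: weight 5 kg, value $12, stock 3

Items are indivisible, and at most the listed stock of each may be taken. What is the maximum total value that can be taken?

Best selections within weight 20 and stock limits:
- 1×pallet of tiles + 1×spool of cable: weight 20, value 46
- 1×spool of cable + 2×bundle of pipes: weight 18, value 43
Best: $46.

$46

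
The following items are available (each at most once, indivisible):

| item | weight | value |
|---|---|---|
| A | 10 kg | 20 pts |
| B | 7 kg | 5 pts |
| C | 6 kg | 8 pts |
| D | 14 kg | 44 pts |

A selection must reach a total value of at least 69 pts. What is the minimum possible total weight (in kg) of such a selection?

Subsets with value ≥ 69, sorted by total weight:
- A+C+D: weight 30, value 72
- A+B+D: weight 31, value 69
- A+B+C+D: weight 37, value 77
Minimum weight: 30 kg.

30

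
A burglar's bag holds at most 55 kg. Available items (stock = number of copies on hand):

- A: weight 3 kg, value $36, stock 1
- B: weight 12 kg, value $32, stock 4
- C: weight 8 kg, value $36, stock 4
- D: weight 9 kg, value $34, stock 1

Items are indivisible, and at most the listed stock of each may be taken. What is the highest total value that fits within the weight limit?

$214

Top feasible selections:
- 1×A + 4×C + 1×D: weight 44, value 214
- 1×A + 1×B + 4×C: weight 47, value 212
- 1×A + 1×B + 3×C + 1×D: weight 48, value 210
Best: $214.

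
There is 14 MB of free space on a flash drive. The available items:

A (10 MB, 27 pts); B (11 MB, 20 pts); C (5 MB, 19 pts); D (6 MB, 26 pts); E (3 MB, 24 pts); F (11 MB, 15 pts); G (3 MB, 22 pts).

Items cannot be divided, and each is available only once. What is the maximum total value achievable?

72 pts

Check high-value combinations within 14 MB:
- D+E+G: size 6+3+3=12, value 26+24+22=72
- C+D+E: size 5+6+3=14, value 19+26+24=69
- C+D+G: size 5+6+3=14, value 19+26+22=67
Best: 72 pts.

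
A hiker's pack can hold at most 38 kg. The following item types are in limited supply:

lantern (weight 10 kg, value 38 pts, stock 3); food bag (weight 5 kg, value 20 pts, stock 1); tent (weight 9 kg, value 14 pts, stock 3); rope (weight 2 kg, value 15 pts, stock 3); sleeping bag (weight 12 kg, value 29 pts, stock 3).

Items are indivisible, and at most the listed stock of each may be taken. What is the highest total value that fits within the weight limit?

159 pts

Top feasible selections:
- 3×lantern + 3×rope: weight 36, value 159
- 2×lantern + 3×rope + 1×sleeping bag: weight 38, value 150
- 3×lantern + 1×food bag + 1×rope: weight 37, value 149
- 3×lantern + 2×rope: weight 34, value 144
Best: 159 pts.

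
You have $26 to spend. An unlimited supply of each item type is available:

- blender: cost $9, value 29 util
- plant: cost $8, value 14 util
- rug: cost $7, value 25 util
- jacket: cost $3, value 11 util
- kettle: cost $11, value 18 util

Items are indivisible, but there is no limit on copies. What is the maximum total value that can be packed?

Best value-per-unit is jacket at 11/3; filling with it alone gives 8×11 = 88.
Optimal mix: 2×rug + 4×jacket → cost 26, value 94.

94 util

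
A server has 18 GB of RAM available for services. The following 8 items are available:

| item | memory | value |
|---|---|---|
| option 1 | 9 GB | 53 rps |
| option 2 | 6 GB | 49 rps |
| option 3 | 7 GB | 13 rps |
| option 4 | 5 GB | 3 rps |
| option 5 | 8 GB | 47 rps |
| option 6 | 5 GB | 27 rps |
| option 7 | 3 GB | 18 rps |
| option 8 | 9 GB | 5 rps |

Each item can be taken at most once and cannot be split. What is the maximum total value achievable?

120 rps

Check high-value combinations within 18 GB:
- option 1+option 2+option 7: memory 9+6+3=18, value 53+49+18=120
- option 2+option 5+option 7: memory 6+8+3=17, value 49+47+18=114
- option 1+option 2: memory 9+6=15, value 53+49=102
- option 1+option 5: memory 9+8=17, value 53+47=100
Best: 120 rps.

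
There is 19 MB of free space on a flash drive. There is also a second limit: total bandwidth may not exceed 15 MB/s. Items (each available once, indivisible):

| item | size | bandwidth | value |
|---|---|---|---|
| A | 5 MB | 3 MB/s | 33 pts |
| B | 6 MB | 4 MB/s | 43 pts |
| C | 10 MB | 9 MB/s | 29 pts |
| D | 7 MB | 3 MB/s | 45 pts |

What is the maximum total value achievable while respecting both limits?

Feasible sets respecting both limits:
- A+B+D: size 18, bandwidth 10, value 121
- B+D: size 13, bandwidth 7, value 88
- A+D: size 12, bandwidth 6, value 78
- A+B: size 11, bandwidth 7, value 76
Best: 121 pts.

121 pts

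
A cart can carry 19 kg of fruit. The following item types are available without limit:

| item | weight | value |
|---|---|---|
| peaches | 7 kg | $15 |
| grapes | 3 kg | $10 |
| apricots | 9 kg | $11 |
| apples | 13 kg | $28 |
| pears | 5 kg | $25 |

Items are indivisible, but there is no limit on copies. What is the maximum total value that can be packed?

Best value-per-unit is pears at 25/5; filling with it alone gives 3×25 = 75.
Optimal mix: 1×grapes + 3×pears → weight 18, value 85.

$85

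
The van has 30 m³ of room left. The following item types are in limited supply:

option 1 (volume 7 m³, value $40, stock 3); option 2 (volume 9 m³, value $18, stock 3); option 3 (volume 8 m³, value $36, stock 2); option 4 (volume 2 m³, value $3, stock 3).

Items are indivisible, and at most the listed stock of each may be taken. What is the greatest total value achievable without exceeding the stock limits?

$156

Top feasible selections:
- 3×option 1 + 1×option 3: volume 29, value 156
- 2×option 1 + 2×option 3: volume 30, value 152
- 3×option 1 + 1×option 2: volume 30, value 138
Best: $156.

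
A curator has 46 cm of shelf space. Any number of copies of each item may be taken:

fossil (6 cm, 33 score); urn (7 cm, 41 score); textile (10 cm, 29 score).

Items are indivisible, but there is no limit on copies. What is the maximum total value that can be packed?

Best value-per-unit is urn at 41/7; filling with it alone gives 6×41 = 246.
Optimal mix: 3×fossil + 4×urn → length 46, value 263.

263 score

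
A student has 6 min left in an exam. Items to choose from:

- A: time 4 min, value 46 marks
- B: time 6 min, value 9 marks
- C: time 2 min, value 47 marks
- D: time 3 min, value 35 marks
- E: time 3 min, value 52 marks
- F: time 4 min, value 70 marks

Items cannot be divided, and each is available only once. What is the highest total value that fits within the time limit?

This is a 0/1 knapsack; check combinations near the capacity.
- C+F: time 2+4=6, value 47+70=117
- C+E: time 2+3=5, value 47+52=99
- A+C: time 4+2=6, value 46+47=93
- D+E: time 3+3=6, value 35+52=87
- C+D: time 2+3=5, value 47+35=82
Best: 117 marks.

117 marks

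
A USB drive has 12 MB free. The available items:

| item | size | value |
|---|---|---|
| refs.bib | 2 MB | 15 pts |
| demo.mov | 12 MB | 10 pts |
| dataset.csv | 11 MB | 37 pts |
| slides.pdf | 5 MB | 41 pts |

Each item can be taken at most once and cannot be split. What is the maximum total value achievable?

56 pts

Check high-value combinations within 12 MB:
- refs.bib+slides.pdf: size 2+5=7, value 15+41=56
- slides.pdf: size 5, value 41
- dataset.csv: size 11, value 37
Best: 56 pts.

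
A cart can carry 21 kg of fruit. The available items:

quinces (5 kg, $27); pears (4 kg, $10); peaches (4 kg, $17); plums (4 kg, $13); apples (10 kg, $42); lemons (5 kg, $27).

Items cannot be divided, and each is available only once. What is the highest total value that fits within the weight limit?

Check high-value combinations within 21 kg:
- quinces+apples+lemons: weight 5+10+5=20, value 27+42+27=96
- quinces+peaches+apples: weight 5+4+10=19, value 27+17+42=86
- peaches+apples+lemons: weight 4+10+5=19, value 17+42+27=86
Best: $96.

$96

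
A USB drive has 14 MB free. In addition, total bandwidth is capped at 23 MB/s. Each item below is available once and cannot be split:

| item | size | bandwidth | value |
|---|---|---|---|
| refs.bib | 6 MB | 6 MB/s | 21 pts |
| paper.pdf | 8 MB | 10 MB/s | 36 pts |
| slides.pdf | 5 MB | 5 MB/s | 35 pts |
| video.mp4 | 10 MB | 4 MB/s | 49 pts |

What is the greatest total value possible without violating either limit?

71 pts

Feasible sets respecting both limits:
- paper.pdf+slides.pdf: size 13, bandwidth 15, value 71
- refs.bib+paper.pdf: size 14, bandwidth 16, value 57
- refs.bib+slides.pdf: size 11, bandwidth 11, value 56
Best: 71 pts.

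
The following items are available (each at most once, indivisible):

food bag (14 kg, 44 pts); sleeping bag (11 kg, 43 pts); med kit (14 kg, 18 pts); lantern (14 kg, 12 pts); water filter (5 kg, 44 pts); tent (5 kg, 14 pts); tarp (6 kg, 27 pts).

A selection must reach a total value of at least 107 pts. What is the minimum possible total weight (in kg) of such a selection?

22

Subsets with value ≥ 107, sorted by total weight:
- sleeping bag+water filter+tarp: weight 22, value 114
- food bag+water filter+tarp: weight 25, value 115
- sleeping bag+water filter+tent+tarp: weight 27, value 128
- food bag+sleeping bag+water filter: weight 30, value 131
Minimum weight: 22 kg.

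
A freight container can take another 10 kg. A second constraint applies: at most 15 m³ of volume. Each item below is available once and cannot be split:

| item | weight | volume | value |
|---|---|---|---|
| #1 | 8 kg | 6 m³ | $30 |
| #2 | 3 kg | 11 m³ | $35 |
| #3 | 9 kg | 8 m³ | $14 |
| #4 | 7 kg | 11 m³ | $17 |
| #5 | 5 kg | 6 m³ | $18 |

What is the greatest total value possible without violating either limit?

Feasible sets respecting both limits:
- #2: weight 3, volume 11, value 35
- #1: weight 8, volume 6, value 30
- #5: weight 5, volume 6, value 18
Best: $35.

$35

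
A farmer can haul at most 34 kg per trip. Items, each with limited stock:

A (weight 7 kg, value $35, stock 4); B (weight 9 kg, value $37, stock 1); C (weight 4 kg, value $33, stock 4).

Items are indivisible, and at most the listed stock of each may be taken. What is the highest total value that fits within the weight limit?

Top feasible selections:
- 1×A + 1×B + 4×C: weight 32, value 204
- 3×A + 3×C: weight 33, value 204
Best: $204.

$204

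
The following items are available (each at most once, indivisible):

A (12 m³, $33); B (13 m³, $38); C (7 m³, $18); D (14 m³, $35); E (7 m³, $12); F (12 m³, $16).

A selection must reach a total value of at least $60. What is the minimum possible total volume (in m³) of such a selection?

25

Subsets with value ≥ 60, sorted by total volume:
- A+B: volume 25, value 71
- A+D: volume 26, value 68
- A+C+E: volume 26, value 63
- B+D: volume 27, value 73
Minimum volume: 25 m³.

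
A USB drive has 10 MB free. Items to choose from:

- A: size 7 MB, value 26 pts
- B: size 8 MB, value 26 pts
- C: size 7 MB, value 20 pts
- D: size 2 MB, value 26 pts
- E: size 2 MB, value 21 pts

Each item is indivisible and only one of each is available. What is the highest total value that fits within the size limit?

This is a 0/1 knapsack; check combinations near the capacity.
- A+D: size 7+2=9, value 26+26=52
- B+D: size 8+2=10, value 26+26=52
- D+E: size 2+2=4, value 26+21=47
Best: 52 pts.

52 pts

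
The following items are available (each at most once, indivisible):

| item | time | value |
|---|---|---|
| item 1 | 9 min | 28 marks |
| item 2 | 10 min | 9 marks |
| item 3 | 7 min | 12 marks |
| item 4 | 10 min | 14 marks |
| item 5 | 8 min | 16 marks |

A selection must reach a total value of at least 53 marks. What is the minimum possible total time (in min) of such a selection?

24

Subsets with value ≥ 53, sorted by total time:
- item 1+item 3+item 5: time 24, value 56
- item 1+item 3+item 4: time 26, value 54
- item 1+item 4+item 5: time 27, value 58
Minimum time: 24 min.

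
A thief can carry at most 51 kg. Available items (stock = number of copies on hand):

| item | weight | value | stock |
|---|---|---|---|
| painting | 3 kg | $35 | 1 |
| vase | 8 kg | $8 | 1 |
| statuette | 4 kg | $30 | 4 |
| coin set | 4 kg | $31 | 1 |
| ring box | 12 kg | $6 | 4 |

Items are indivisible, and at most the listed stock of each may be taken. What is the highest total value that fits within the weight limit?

Best selections within weight 51 and stock limits:
- 1×painting + 1×vase + 4×statuette + 1×coin set + 1×ring box: weight 43, value 200
- 1×painting + 4×statuette + 1×coin set + 2×ring box: weight 47, value 198
Best: $200.

$200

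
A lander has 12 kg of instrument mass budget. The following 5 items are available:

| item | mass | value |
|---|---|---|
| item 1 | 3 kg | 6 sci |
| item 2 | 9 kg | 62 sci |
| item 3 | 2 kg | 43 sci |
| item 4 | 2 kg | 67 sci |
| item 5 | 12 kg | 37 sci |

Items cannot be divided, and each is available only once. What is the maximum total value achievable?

This is a 0/1 knapsack; check combinations near the capacity.
- item 2+item 4: mass 9+2=11, value 62+67=129
- item 1+item 3+item 4: mass 3+2+2=7, value 6+43+67=116
- item 3+item 4: mass 2+2=4, value 43+67=110
- item 2+item 3: mass 9+2=11, value 62+43=105
- item 1+item 4: mass 3+2=5, value 6+67=73
Best: 129 sci.

129 sci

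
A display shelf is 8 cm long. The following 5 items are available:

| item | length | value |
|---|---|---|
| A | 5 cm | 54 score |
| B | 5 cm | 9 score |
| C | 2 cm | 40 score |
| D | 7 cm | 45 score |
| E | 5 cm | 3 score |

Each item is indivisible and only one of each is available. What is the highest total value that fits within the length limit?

94 score

Check high-value combinations within 8 cm:
- A+C: length 5+2=7, value 54+40=94
- A: length 5, value 54
- B+C: length 5+2=7, value 9+40=49
- D: length 7, value 45
- C+E: length 2+5=7, value 40+3=43
Best: 94 score.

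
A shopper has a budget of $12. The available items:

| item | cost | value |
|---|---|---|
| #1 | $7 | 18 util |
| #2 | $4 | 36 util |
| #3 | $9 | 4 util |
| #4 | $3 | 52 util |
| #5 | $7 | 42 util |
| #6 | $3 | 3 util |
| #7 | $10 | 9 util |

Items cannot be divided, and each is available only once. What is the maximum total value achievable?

This is a 0/1 knapsack; check combinations near the capacity.
- #4+#5: cost 3+7=10, value 52+42=94
- #2+#4+#6: cost 4+3+3=10, value 36+52+3=91
- #2+#4: cost 4+3=7, value 36+52=88
- #2+#5: cost 4+7=11, value 36+42=78
Best: 94 util.

94 util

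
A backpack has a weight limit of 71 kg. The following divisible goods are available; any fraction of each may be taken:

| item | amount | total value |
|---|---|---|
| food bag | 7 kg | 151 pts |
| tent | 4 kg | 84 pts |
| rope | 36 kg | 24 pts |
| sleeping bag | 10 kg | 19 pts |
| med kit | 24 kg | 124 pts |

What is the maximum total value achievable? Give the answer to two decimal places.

Take in order of value per unit:
- food bag (151/7 per unit): all 7 → value 151, running total 151.00
- tent (84/4 per unit): all 4 → value 84, running total 235.00
- med kit (124/24 per unit): all 24 → value 124, running total 359.00
- sleeping bag (19/10 per unit): all 10 → value 19, running total 378.00
- rope (24/36 per unit): 26 of 36 → value 26×24/36 = 17.3333, running total 395.33
Total 395.33.

395.33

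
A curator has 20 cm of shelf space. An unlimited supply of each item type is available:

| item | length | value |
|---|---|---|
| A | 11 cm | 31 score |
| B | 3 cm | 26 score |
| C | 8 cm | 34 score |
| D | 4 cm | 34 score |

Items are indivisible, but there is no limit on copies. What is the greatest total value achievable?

Best value-per-unit is B at 26/3; filling with it alone gives 6×26 = 156.
Optimal mix: 4×B + 2×D → length 20, value 172.

172 score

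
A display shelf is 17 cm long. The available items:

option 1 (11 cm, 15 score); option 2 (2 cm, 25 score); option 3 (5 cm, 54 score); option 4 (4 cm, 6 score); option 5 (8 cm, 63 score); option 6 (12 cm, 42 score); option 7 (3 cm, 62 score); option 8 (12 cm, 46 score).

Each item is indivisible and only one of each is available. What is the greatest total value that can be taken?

179 score

Check high-value combinations within 17 cm:
- option 3+option 5+option 7: length 5+8+3=16, value 54+63+62=179
- option 2+option 4+option 5+option 7: length 2+4+8+3=17, value 25+6+63+62=156
- option 2+option 5+option 7: length 2+8+3=13, value 25+63+62=150
- option 2+option 3+option 4+option 7: length 2+5+4+3=14, value 25+54+6+62=147
Best: 179 score.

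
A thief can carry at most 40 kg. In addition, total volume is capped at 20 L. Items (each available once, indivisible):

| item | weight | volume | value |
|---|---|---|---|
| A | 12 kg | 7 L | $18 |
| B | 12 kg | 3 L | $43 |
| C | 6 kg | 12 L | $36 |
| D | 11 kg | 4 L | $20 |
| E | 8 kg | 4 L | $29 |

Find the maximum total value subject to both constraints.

$108

Feasible sets respecting both limits:
- B+C+E: weight 26, volume 19, value 108
- B+C+D: weight 29, volume 19, value 99
- B+D+E: weight 31, volume 11, value 92
Best: $108.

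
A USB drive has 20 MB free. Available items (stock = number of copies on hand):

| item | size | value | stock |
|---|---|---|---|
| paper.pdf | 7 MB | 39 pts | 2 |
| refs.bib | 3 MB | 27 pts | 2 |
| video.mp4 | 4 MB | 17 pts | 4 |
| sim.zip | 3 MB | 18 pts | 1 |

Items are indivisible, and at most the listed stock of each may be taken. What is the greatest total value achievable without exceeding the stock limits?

Top feasible selections:
- 2×paper.pdf + 2×refs.bib: size 20, value 132
- 1×paper.pdf + 2×refs.bib + 1×video.mp4 + 1×sim.zip: size 20, value 128
- 2×paper.pdf + 1×refs.bib + 1×sim.zip: size 20, value 123
- 1×paper.pdf + 2×refs.bib + 1×sim.zip: size 16, value 111
Best: 132 pts.

132 pts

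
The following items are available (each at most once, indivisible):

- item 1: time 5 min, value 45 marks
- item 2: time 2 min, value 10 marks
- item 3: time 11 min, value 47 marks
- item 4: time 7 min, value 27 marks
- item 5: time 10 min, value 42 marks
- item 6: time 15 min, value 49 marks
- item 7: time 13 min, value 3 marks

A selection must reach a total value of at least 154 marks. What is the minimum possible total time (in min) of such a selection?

Subsets with value ≥ 154, sorted by total time:
- item 1+item 3+item 4+item 5: time 33, value 161
- item 1+item 2+item 3+item 4+item 5: time 35, value 171
- item 1+item 4+item 5+item 6: time 37, value 163
Minimum time: 33 min.

33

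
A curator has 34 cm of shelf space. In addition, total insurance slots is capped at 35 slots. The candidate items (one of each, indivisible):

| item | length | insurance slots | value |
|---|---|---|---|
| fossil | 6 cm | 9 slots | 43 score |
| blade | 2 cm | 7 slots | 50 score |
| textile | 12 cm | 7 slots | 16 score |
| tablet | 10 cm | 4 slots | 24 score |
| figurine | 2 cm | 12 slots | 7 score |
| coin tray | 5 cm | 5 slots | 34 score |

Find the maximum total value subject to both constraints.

151 score

Feasible sets respecting both limits:
- fossil+blade+tablet+coin tray: length 23, insurance slots 25, value 151
- fossil+blade+textile+coin tray: length 25, insurance slots 28, value 143
- fossil+blade+figurine+coin tray: length 15, insurance slots 33, value 134
Best: 151 score.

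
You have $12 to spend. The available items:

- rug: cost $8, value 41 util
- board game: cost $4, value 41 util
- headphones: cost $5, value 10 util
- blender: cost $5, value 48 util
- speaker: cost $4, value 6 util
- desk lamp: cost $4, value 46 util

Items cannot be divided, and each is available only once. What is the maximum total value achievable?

94 util

Check high-value combinations within $12:
- blender+desk lamp: cost 5+4=9, value 48+46=94
- board game+speaker+desk lamp: cost 4+4+4=12, value 41+6+46=93
- board game+blender: cost 4+5=9, value 41+48=89
Best: 94 util.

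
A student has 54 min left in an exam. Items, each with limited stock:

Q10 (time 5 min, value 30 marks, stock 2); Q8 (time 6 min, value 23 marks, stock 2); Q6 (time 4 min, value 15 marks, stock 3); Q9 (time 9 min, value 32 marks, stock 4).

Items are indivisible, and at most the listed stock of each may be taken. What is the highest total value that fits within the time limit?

218 marks

Top feasible selections:
- 2×Q10 + 2×Q6 + 4×Q9: time 54, value 218
- 2×Q10 + 2×Q8 + 1×Q6 + 3×Q9: time 53, value 217
- 2×Q10 + 2×Q8 + 3×Q6 + 2×Q9: time 52, value 215
- 2×Q10 + 1×Q8 + 4×Q9: time 52, value 211
Best: 218 marks.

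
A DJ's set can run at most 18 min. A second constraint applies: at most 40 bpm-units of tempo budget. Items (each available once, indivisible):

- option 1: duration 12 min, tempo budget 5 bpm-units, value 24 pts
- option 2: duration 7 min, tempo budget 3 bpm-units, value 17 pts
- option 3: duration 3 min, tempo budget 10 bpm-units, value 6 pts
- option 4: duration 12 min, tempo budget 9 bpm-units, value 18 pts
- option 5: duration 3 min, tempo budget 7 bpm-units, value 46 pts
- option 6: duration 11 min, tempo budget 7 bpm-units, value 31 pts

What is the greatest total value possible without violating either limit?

83 pts

Feasible sets respecting both limits:
- option 3+option 5+option 6: duration 17, tempo budget 24, value 83
- option 5+option 6: duration 14, tempo budget 14, value 77
- option 1+option 3+option 5: duration 18, tempo budget 22, value 76
- option 1+option 5: duration 15, tempo budget 12, value 70
Best: 83 pts.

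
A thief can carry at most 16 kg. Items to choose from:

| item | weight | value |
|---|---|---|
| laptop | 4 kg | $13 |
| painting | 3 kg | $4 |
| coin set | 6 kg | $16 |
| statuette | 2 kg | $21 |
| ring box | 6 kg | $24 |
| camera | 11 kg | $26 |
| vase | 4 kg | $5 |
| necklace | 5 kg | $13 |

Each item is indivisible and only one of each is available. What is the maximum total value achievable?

Check high-value combinations within 16 kg:
- laptop+statuette+ring box+vase: weight 4+2+6+4=16, value 13+21+24+5=63
- laptop+painting+statuette+ring box: weight 4+3+2+6=15, value 13+4+21+24=62
- painting+statuette+ring box+necklace: weight 3+2+6+5=16, value 4+21+24+13=62
- coin set+statuette+ring box: weight 6+2+6=14, value 16+21+24=61
- laptop+statuette+ring box: weight 4+2+6=12, value 13+21+24=58
Best: $63.

$63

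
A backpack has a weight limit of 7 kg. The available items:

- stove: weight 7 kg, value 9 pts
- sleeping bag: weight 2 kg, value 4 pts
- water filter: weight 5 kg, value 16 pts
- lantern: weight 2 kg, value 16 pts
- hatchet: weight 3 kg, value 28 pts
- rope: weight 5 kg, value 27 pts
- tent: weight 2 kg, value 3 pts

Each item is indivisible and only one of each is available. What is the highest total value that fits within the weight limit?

This is a 0/1 knapsack; check combinations near the capacity.
- sleeping bag+lantern+hatchet: weight 2+2+3=7, value 4+16+28=48
- lantern+hatchet+tent: weight 2+3+2=7, value 16+28+3=47
- lantern+hatchet: weight 2+3=5, value 16+28=44
- lantern+rope: weight 2+5=7, value 16+27=43
Best: 48 pts.

48 pts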